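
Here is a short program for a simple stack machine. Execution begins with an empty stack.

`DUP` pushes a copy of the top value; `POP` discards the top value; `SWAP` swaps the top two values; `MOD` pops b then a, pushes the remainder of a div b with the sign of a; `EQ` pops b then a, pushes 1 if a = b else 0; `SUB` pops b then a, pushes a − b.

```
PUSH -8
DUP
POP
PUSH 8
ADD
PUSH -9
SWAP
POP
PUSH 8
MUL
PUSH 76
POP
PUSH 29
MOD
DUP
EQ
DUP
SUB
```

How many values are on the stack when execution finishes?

1

PUSH -8 -> [-8]
DUP     -> [-8, -8]
POP     -> [-8]
PUSH 8  -> [-8, 8]
ADD     -> [0]
PUSH -9 -> [0, -9]
SWAP    -> [-9, 0]
POP     -> [-9]
PUSH 8  -> [-9, 8]
MUL     -> [-72]
PUSH 76 -> [-72, 76]
POP     -> [-72]
PUSH 29 -> [-72, 29]
MOD     -> [-14]
DUP     -> [-14, -14]
EQ      -> [1]
DUP     -> [1, 1]
SUB     -> [0]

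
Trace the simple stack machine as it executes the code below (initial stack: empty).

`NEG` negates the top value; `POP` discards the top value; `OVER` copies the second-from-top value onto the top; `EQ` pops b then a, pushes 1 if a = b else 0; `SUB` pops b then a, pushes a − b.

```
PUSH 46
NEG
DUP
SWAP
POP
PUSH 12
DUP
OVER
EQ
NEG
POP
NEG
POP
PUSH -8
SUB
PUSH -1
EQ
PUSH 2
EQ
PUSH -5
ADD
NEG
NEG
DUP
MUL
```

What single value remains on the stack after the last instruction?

PUSH 46 -> 46
NEG     -> -46
DUP     -> -46 -46
SWAP    -> -46 -46
POP     -> -46
PUSH 12 -> -46 12
DUP     -> -46 12 12
OVER    -> -46 12 12 12
EQ      -> -46 12 1
NEG     -> -46 12 -1
POP     -> -46 12
NEG     -> -46 -12
POP     -> -46
PUSH -8 -> -46 -8
SUB     -> -38
PUSH -1 -> -38 -1
EQ      -> 0
PUSH 2  -> 0 2
EQ      -> 0
PUSH -5 -> 0 -5
ADD     -> -5
NEG     -> 5
NEG     -> -5
DUP     -> -5 -5
MUL     -> 25

25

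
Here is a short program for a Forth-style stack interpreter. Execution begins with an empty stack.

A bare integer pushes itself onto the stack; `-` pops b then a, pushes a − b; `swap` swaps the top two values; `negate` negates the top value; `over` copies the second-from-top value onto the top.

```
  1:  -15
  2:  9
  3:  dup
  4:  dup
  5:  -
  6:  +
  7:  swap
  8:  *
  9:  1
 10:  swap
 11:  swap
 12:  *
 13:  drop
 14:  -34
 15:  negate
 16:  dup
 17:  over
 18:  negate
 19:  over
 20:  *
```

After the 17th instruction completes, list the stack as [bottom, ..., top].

[34, 34, 34]

-15    -> -15
9      -> -15 9
dup    -> -15 9 9
dup    -> -15 9 9 9
-      -> -15 9 0
+      -> -15 9
swap   -> 9 -15
*      -> -135
1      -> -135 1
swap   -> 1 -135
swap   -> -135 1
*      -> -135
drop   -> (empty)
-34    -> -34
negate -> 34
dup    -> 34 34
over   -> 34 34 34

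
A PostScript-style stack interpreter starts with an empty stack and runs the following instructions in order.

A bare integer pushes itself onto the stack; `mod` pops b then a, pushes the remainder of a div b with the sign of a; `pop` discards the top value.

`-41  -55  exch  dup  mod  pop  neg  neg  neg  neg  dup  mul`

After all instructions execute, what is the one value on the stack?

3025

-41   -41
-55   -41 -55
exch  -55 -41
dup   -55 -41 -41
mod   -55 0
pop   -55
neg   55
neg   -55
neg   55
neg   -55
dup   -55 -55
mul   3025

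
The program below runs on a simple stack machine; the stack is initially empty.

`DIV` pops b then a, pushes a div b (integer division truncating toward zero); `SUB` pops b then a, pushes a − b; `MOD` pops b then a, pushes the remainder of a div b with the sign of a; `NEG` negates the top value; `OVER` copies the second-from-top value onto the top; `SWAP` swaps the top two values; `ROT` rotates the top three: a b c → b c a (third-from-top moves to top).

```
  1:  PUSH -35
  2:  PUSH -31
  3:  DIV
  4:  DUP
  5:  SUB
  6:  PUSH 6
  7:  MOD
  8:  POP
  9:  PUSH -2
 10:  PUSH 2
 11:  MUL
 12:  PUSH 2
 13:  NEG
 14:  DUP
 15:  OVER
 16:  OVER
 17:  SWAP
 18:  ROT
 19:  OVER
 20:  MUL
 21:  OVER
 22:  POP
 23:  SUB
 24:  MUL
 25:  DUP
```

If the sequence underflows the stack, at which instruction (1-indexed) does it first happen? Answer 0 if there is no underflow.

PUSH -35 : -35
PUSH -31 : -35 -31
DIV      : 1
DUP      : 1 1
SUB      : 0
PUSH 6   : 0 6
MOD      : 0
POP      : (empty)
PUSH -2  : -2
PUSH 2   : -2 2
MUL      : -4
PUSH 2   : -4 2
NEG      : -4 -2
DUP      : -4 -2 -2
OVER     : -4 -2 -2 -2
OVER     : -4 -2 -2 -2 -2
SWAP     : -4 -2 -2 -2 -2
ROT      : -4 -2 -2 -2 -2
OVER     : -4 -2 -2 -2 -2 -2
MUL      : -4 -2 -2 -2 4
OVER     : -4 -2 -2 -2 4 -2
POP      : -4 -2 -2 -2 4
SUB      : -4 -2 -2 -6
MUL      : -4 -2 12
DUP      : -4 -2 12 12

0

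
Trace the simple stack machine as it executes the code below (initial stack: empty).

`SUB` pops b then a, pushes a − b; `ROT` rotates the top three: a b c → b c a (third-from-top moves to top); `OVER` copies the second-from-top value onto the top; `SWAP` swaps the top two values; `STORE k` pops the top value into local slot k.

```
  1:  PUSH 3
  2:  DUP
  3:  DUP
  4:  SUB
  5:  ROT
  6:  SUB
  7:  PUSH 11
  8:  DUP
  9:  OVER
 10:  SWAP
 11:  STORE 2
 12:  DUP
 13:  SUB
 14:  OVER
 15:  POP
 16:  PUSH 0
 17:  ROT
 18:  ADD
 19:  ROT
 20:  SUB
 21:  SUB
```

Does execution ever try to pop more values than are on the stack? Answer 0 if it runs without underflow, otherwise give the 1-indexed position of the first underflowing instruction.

PUSH 3 -> 3
DUP    -> 3 3
DUP    -> 3 3 3
SUB    -> 3 0
ROT  — needs 3 operands, stack has 2 → underflow

5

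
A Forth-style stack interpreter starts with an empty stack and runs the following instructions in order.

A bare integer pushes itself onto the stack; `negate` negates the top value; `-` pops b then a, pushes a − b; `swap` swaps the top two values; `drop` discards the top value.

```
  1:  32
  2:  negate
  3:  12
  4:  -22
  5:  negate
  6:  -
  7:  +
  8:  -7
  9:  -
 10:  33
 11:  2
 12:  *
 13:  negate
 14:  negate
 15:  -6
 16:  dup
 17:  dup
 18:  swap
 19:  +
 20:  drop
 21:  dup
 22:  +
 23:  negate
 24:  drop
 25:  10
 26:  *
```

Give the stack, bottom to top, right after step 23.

[-35, 66, 12]

32     : [32]
negate : [-32]
12     : [-32, 12]
-22    : [-32, 12, -22]
negate : [-32, 12, 22]
-      : [-32, -10]
+      : [-42]
-7     : [-42, -7]
-      : [-35]
33     : [-35, 33]
2      : [-35, 33, 2]
*      : [-35, 66]
negate : [-35, -66]
negate : [-35, 66]
-6     : [-35, 66, -6]
dup    : [-35, 66, -6, -6]
dup    : [-35, 66, -6, -6, -6]
swap   : [-35, 66, -6, -6, -6]
+      : [-35, 66, -6, -12]
drop   : [-35, 66, -6]
dup    : [-35, 66, -6, -6]
+      : [-35, 66, -12]
negate : [-35, 66, 12]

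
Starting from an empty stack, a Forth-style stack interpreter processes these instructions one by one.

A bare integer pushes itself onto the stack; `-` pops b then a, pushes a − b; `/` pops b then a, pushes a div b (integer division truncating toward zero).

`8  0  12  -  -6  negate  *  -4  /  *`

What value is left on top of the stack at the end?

8      -> [8]
0      -> [8, 0]
12     -> [8, 0, 12]
-      -> [8, -12]
-6     -> [8, -12, -6]
negate -> [8, -12, 6]
*      -> [8, -72]
-4     -> [8, -72, -4]
/      -> [8, 18]
*      -> [144]

144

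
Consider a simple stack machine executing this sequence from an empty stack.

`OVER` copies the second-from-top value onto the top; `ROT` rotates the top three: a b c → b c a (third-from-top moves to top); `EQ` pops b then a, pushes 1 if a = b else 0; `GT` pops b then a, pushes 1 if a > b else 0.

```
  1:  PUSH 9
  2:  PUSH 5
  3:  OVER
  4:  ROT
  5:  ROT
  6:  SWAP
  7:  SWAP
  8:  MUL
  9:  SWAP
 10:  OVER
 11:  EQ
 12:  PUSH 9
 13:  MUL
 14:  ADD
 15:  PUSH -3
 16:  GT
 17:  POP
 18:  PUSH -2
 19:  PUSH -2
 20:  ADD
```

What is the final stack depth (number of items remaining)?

1

PUSH 9   [9]
PUSH 5   [9, 5]
OVER     [9, 5, 9]
ROT      [5, 9, 9]
ROT      [9, 9, 5]
SWAP     [9, 5, 9]
SWAP     [9, 9, 5]
MUL      [9, 45]
SWAP     [45, 9]
OVER     [45, 9, 45]
EQ       [45, 0]
PUSH 9   [45, 0, 9]
MUL      [45, 0]
ADD      [45]
PUSH -3  [45, -3]
GT       [1]
POP      []
PUSH -2  [-2]
PUSH -2  [-2, -2]
ADD      [-4]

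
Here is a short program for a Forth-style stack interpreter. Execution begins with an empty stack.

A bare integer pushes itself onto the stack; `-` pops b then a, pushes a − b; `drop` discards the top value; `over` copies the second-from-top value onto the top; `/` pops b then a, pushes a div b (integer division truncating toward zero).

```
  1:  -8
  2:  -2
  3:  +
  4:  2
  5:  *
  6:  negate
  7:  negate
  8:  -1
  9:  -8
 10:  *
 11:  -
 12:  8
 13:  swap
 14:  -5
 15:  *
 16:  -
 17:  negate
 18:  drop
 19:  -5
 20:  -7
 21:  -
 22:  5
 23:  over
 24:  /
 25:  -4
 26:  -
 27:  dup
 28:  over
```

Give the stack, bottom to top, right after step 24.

-8      [-8]
-2      [-8, -2]
+       [-10]
2       [-10, 2]
*       [-20]
negate  [20]
negate  [-20]
-1      [-20, -1]
-8      [-20, -1, -8]
*       [-20, 8]
-       [-28]
8       [-28, 8]
swap    [8, -28]
-5      [8, -28, -5]
*       [8, 140]
-       [-132]
negate  [132]
drop    []
-5      [-5]
-7      [-5, -7]
-       [2]
5       [2, 5]
over    [2, 5, 2]
/       [2, 2]

[2, 2]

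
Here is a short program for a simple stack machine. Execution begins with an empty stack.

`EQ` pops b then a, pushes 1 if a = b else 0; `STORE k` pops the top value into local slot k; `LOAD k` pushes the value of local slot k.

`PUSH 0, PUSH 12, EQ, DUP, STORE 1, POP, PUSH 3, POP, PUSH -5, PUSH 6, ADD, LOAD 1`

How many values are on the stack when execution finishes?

PUSH 0   [0]
PUSH 12  [0, 12]
EQ       [0]
DUP      [0, 0]
STORE 1  [0]
POP      []
PUSH 3   [3]
POP      []
PUSH -5  [-5]
PUSH 6   [-5, 6]
ADD      [1]
LOAD 1   [1, 0]

2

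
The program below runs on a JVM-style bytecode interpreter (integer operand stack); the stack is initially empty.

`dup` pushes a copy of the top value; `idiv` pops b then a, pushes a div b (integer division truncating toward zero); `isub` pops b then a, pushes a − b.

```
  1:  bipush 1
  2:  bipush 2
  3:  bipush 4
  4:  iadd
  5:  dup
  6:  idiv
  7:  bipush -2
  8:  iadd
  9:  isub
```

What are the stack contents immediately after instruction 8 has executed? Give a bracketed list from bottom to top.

[1, -1]

bipush 1  → 1
bipush 2  → 1 2
bipush 4  → 1 2 4
iadd      → 1 6
dup       → 1 6 6
idiv      → 1 1
bipush -2 → 1 1 -2
iadd      → 1 -1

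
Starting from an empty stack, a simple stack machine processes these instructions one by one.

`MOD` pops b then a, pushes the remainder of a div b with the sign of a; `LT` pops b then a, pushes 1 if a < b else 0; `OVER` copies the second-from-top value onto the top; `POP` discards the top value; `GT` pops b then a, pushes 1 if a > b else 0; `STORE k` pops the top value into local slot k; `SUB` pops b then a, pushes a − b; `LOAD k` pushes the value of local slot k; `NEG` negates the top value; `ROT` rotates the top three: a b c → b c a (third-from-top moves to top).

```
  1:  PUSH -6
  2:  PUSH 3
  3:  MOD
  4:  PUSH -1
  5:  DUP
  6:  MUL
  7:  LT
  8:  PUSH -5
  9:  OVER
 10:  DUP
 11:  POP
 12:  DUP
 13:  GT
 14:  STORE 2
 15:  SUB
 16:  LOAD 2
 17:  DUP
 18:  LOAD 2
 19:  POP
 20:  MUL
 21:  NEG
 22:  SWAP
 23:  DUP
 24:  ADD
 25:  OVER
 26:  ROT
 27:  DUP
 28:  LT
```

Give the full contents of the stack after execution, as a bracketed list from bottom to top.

[12, 0, 0]

PUSH -6  [-6]
PUSH 3   [-6, 3]
MOD      [0]
PUSH -1  [0, -1]
DUP      [0, -1, -1]
MUL      [0, 1]
LT       [1]
PUSH -5  [1, -5]
OVER     [1, -5, 1]
DUP      [1, -5, 1, 1]
POP      [1, -5, 1]
DUP      [1, -5, 1, 1]
GT       [1, -5, 0]
STORE 2  [1, -5]
SUB      [6]
LOAD 2   [6, 0]
DUP      [6, 0, 0]
LOAD 2   [6, 0, 0, 0]
POP      [6, 0, 0]
MUL      [6, 0]
NEG      [6, 0]
SWAP     [0, 6]
DUP      [0, 6, 6]
ADD      [0, 12]
OVER     [0, 12, 0]
ROT      [12, 0, 0]
DUP      [12, 0, 0, 0]
LT       [12, 0, 0]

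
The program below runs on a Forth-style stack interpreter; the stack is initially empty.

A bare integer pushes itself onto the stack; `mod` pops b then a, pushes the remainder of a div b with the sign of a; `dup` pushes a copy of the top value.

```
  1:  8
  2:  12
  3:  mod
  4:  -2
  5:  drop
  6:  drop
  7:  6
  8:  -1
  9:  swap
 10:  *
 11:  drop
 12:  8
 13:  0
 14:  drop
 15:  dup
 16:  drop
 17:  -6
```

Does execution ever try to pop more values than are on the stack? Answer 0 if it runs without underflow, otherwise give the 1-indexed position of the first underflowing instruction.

0

8    -> 8
12   -> 8 12
mod  -> 8
-2   -> 8 -2
drop -> 8
drop -> (empty)
6    -> 6
-1   -> 6 -1
swap -> -1 6
*    -> -6
drop -> (empty)
8    -> 8
0    -> 8 0
drop -> 8
dup  -> 8 8
drop -> 8
-6   -> 8 -6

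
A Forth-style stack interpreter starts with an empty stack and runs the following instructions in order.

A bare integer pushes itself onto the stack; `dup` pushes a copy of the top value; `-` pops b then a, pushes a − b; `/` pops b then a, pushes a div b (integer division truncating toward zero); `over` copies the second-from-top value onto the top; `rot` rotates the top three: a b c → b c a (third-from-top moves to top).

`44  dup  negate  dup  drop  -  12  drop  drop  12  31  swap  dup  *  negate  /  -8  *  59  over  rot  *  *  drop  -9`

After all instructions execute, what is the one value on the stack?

44     -> 44
dup    -> 44 44
negate -> 44 -44
dup    -> 44 -44 -44
drop   -> 44 -44
-      -> 88
12     -> 88 12
drop   -> 88
drop   -> (empty)
12     -> 12
31     -> 12 31
swap   -> 31 12
dup    -> 31 12 12
*      -> 31 144
negate -> 31 -144
/      -> 0
-8     -> 0 -8
*      -> 0
59     -> 0 59
over   -> 0 59 0
rot    -> 59 0 0
*      -> 59 0
*      -> 0
drop   -> (empty)
-9     -> -9

-9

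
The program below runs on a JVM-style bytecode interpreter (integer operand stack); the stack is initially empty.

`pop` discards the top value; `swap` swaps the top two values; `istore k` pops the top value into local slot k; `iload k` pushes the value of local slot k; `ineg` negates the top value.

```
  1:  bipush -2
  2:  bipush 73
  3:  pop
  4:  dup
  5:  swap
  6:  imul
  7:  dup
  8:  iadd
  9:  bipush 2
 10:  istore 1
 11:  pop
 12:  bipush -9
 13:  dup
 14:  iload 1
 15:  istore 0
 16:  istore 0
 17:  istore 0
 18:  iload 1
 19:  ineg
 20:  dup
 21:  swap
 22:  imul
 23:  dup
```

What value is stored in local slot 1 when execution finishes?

2

bipush -2 -> -2
bipush 73 -> -2 73
pop       -> -2
dup       -> -2 -2
swap      -> -2 -2
imul      -> 4
dup       -> 4 4
iadd      -> 8
bipush 2  -> 8 2
istore 1  -> 8
pop       -> (empty)
bipush -9 -> -9
dup       -> -9 -9
iload 1   -> -9 -9 2
istore 0  -> -9 -9
istore 0  -> -9
istore 0  -> (empty)
iload 1   -> 2
ineg      -> -2
dup       -> -2 -2
swap      -> -2 -2
imul      -> 4
dup       -> 4 4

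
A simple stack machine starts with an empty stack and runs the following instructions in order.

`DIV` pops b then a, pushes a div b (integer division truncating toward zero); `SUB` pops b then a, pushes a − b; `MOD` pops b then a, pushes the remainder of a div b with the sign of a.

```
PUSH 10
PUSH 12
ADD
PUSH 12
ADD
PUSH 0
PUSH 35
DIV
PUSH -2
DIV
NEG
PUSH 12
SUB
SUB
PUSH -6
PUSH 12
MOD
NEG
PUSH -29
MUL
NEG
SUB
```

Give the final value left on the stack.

PUSH 10  : [10]
PUSH 12  : [10, 12]
ADD      : [22]
PUSH 12  : [22, 12]
ADD      : [34]
PUSH 0   : [34, 0]
PUSH 35  : [34, 0, 35]
DIV      : [34, 0]
PUSH -2  : [34, 0, -2]
DIV      : [34, 0]
NEG      : [34, 0]
PUSH 12  : [34, 0, 12]
SUB      : [34, -12]
SUB      : [46]
PUSH -6  : [46, -6]
PUSH 12  : [46, -6, 12]
MOD      : [46, -6]
NEG      : [46, 6]
PUSH -29 : [46, 6, -29]
MUL      : [46, -174]
NEG      : [46, 174]
SUB      : [-128]

-128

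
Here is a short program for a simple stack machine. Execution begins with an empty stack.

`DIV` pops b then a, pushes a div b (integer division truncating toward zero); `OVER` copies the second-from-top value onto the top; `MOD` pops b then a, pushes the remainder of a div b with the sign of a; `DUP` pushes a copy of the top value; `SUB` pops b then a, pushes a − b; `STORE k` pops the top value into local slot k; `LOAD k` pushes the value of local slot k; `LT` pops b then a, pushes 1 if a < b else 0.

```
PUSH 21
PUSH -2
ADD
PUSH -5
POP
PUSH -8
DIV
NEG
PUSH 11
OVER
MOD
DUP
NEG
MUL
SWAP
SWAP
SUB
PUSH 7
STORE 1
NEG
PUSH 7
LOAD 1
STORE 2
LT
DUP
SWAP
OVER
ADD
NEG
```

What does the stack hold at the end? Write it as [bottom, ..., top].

[1, -2]

PUSH 21 → [21]
PUSH -2 → [21, -2]
ADD     → [19]
PUSH -5 → [19, -5]
POP     → [19]
PUSH -8 → [19, -8]
DIV     → [-2]
NEG     → [2]
PUSH 11 → [2, 11]
OVER    → [2, 11, 2]
MOD     → [2, 1]
DUP     → [2, 1, 1]
NEG     → [2, 1, -1]
MUL     → [2, -1]
SWAP    → [-1, 2]
SWAP    → [2, -1]
SUB     → [3]
PUSH 7  → [3, 7]
STORE 1 → [3]
NEG     → [-3]
PUSH 7  → [-3, 7]
LOAD 1  → [-3, 7, 7]
STORE 2 → [-3, 7]
LT      → [1]
DUP     → [1, 1]
SWAP    → [1, 1]
OVER    → [1, 1, 1]
ADD     → [1, 2]
NEG     → [1, -2]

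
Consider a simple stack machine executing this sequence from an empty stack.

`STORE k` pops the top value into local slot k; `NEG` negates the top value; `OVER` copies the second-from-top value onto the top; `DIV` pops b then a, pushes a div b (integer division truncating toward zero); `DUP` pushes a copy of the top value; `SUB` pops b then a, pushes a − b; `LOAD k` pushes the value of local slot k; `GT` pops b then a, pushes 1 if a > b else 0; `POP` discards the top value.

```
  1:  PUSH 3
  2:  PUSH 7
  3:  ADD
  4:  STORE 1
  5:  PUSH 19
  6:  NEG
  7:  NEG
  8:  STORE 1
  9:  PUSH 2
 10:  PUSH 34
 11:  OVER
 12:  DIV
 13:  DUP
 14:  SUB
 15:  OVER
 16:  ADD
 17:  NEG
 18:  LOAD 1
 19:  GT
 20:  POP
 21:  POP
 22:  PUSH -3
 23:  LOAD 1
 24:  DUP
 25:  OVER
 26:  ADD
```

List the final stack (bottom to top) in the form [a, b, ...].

[-3, 19, 38]

PUSH 3   [3]
PUSH 7   [3, 7]
ADD      [10]
STORE 1  []
PUSH 19  [19]
NEG      [-19]
NEG      [19]
STORE 1  []
PUSH 2   [2]
PUSH 34  [2, 34]
OVER     [2, 34, 2]
DIV      [2, 17]
DUP      [2, 17, 17]
SUB      [2, 0]
OVER     [2, 0, 2]
ADD      [2, 2]
NEG      [2, -2]
LOAD 1   [2, -2, 19]
GT       [2, 0]
POP      [2]
POP      []
PUSH -3  [-3]
LOAD 1   [-3, 19]
DUP      [-3, 19, 19]
OVER     [-3, 19, 19, 19]
ADD      [-3, 19, 38]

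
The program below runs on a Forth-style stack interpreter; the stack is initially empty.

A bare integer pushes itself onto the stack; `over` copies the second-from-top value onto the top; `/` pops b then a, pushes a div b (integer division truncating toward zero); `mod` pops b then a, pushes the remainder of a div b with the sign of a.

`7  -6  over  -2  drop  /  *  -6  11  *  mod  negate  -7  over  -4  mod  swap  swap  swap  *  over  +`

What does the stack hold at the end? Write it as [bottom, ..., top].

7      -> 7
-6     -> 7 -6
over   -> 7 -6 7
-2     -> 7 -6 7 -2
drop   -> 7 -6 7
/      -> 7 0
*      -> 0
-6     -> 0 -6
11     -> 0 -6 11
*      -> 0 -66
mod    -> 0
negate -> 0
-7     -> 0 -7
over   -> 0 -7 0
-4     -> 0 -7 0 -4
mod    -> 0 -7 0
swap   -> 0 0 -7
swap   -> 0 -7 0
swap   -> 0 0 -7
*      -> 0 0
over   -> 0 0 0
+      -> 0 0

[0, 0]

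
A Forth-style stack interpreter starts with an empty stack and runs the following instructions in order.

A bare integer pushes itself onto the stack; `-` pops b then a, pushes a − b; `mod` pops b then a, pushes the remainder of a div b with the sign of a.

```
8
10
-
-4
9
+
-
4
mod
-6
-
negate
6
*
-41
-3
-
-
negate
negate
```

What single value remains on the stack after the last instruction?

20

8      -> 8
10     -> 8 10
-      -> -2
-4     -> -2 -4
9      -> -2 -4 9
+      -> -2 5
-      -> -7
4      -> -7 4
mod    -> -3
-6     -> -3 -6
-      -> 3
negate -> -3
6      -> -3 6
*      -> -18
-41    -> -18 -41
-3     -> -18 -41 -3
-      -> -18 -38
-      -> 20
negate -> -20
negate -> 20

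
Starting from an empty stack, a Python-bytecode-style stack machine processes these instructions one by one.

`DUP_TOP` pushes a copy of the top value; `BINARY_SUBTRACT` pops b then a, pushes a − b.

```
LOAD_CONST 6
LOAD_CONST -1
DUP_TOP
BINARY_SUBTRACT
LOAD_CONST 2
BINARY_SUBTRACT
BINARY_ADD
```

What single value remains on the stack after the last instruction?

4

LOAD_CONST 6     6
LOAD_CONST -1    6 -1
DUP_TOP          6 -1 -1
BINARY_SUBTRACT  6 0
LOAD_CONST 2     6 0 2
BINARY_SUBTRACT  6 -2
BINARY_ADD       4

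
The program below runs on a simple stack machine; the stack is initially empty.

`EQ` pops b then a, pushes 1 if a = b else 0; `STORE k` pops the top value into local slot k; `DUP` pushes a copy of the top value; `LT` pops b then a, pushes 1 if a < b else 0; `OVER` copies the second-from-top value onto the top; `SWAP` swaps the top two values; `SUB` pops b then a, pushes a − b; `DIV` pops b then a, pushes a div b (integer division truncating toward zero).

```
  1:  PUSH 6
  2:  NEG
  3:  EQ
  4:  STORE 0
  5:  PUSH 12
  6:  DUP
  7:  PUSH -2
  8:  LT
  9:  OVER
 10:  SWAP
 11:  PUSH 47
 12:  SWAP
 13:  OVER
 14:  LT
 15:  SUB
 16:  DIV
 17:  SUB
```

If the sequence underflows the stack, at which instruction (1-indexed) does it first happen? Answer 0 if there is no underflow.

PUSH 6  6
NEG     -6
EQ  — needs 2 operands, stack has 1 → underflow

3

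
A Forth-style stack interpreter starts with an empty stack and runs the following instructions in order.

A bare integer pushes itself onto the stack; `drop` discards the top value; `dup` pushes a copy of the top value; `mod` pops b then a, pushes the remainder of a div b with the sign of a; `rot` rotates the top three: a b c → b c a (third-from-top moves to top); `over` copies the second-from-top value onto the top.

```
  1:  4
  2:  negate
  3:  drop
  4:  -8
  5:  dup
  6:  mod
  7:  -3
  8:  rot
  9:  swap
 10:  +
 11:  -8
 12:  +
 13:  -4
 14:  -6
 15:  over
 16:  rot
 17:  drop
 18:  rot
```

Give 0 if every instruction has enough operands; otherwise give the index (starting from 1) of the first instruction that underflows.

8

4      -> 4
negate -> -4
drop   -> (empty)
-8     -> -8
dup    -> -8 -8
mod    -> 0
-3     -> 0 -3
rot  — needs 3 operands, stack has 2 → underflow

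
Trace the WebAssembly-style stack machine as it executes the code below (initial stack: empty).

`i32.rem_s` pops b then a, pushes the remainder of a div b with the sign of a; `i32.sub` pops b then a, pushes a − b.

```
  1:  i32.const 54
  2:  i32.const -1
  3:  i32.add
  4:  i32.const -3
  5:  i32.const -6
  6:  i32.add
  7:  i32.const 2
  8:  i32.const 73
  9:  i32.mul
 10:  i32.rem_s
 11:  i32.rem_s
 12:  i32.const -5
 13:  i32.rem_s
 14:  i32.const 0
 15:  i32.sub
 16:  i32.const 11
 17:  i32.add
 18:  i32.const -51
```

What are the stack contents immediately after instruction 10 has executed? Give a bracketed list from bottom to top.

i32.const 54 : [54]
i32.const -1 : [54, -1]
i32.add      : [53]
i32.const -3 : [53, -3]
i32.const -6 : [53, -3, -6]
i32.add      : [53, -9]
i32.const 2  : [53, -9, 2]
i32.const 73 : [53, -9, 2, 73]
i32.mul      : [53, -9, 146]
i32.rem_s    : [53, -9]

[53, -9]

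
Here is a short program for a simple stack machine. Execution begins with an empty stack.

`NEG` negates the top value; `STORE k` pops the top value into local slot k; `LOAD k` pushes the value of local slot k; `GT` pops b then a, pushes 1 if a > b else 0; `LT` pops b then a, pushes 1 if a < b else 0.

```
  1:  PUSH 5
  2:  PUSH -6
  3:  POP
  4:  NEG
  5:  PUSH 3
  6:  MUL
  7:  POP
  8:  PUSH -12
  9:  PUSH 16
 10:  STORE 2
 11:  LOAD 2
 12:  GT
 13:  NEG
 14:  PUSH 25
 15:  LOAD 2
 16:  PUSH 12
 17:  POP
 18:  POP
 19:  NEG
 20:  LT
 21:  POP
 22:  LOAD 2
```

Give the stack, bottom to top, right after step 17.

PUSH 5   -> 5
PUSH -6  -> 5 -6
POP      -> 5
NEG      -> -5
PUSH 3   -> -5 3
MUL      -> -15
POP      -> (empty)
PUSH -12 -> -12
PUSH 16  -> -12 16
STORE 2  -> -12
LOAD 2   -> -12 16
GT       -> 0
NEG      -> 0
PUSH 25  -> 0 25
LOAD 2   -> 0 25 16
PUSH 12  -> 0 25 16 12
POP      -> 0 25 16

[0, 25, 16]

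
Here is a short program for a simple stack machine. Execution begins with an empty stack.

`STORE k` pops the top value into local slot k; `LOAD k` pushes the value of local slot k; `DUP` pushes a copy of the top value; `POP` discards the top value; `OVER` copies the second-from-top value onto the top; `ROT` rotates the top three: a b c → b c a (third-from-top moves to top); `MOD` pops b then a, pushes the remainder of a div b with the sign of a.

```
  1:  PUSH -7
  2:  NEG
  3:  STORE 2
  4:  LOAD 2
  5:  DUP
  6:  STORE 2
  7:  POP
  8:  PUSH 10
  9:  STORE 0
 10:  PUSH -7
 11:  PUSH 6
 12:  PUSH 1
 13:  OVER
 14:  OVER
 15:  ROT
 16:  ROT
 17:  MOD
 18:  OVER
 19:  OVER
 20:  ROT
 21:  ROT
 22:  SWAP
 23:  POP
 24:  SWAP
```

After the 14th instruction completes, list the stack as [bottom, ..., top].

[-7, 6, 1, 6, 1]

PUSH -7 -> -7
NEG     -> 7
STORE 2 -> (empty)
LOAD 2  -> 7
DUP     -> 7 7
STORE 2 -> 7
POP     -> (empty)
PUSH 10 -> 10
STORE 0 -> (empty)
PUSH -7 -> -7
PUSH 6  -> -7 6
PUSH 1  -> -7 6 1
OVER    -> -7 6 1 6
OVER    -> -7 6 1 6 1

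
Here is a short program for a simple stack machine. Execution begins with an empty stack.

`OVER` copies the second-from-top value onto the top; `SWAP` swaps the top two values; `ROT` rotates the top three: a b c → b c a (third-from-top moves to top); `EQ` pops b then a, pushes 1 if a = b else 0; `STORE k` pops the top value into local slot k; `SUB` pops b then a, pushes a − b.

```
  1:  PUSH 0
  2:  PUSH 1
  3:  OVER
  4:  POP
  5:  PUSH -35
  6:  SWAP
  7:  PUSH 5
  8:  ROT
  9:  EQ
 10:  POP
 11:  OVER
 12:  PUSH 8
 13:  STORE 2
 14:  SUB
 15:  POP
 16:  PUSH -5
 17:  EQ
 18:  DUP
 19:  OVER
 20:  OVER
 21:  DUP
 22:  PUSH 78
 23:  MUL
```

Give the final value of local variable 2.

8

PUSH 0   → [0]
PUSH 1   → [0, 1]
OVER     → [0, 1, 0]
POP      → [0, 1]
PUSH -35 → [0, 1, -35]
SWAP     → [0, -35, 1]
PUSH 5   → [0, -35, 1, 5]
ROT      → [0, 1, 5, -35]
EQ       → [0, 1, 0]
POP      → [0, 1]
OVER     → [0, 1, 0]
PUSH 8   → [0, 1, 0, 8]
STORE 2  → [0, 1, 0]
SUB      → [0, 1]
POP      → [0]
PUSH -5  → [0, -5]
EQ       → [0]
DUP      → [0, 0]
OVER     → [0, 0, 0]
OVER     → [0, 0, 0, 0]
DUP      → [0, 0, 0, 0, 0]
PUSH 78  → [0, 0, 0, 0, 0, 78]
MUL      → [0, 0, 0, 0, 0]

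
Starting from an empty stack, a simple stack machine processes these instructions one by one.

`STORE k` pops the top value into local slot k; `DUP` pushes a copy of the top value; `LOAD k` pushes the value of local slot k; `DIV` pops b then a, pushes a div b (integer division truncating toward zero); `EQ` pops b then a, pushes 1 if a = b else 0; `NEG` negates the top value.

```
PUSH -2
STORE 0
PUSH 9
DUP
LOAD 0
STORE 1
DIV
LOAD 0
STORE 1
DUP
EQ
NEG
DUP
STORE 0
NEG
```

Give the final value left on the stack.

PUSH -2  -2
STORE 0  (empty)
PUSH 9   9
DUP      9 9
LOAD 0   9 9 -2
STORE 1  9 9
DIV      1
LOAD 0   1 -2
STORE 1  1
DUP      1 1
EQ       1
NEG      -1
DUP      -1 -1
STORE 0  -1
NEG      1

1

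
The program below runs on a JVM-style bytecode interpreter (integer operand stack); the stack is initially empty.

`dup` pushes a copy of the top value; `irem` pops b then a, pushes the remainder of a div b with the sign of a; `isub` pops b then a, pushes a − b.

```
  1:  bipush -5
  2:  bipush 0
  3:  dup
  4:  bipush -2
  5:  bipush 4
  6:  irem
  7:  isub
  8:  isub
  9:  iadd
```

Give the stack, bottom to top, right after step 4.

bipush -5 → -5
bipush 0  → -5 0
dup       → -5 0 0
bipush -2 → -5 0 0 -2

[-5, 0, 0, -2]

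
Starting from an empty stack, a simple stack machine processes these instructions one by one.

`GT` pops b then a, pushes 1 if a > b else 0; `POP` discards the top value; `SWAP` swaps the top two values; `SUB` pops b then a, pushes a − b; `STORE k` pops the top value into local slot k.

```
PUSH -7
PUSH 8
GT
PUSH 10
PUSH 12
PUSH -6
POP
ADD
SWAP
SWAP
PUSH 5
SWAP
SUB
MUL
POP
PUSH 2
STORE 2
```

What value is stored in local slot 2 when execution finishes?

2

PUSH -7 : -7
PUSH 8  : -7 8
GT      : 0
PUSH 10 : 0 10
PUSH 12 : 0 10 12
PUSH -6 : 0 10 12 -6
POP     : 0 10 12
ADD     : 0 22
SWAP    : 22 0
SWAP    : 0 22
PUSH 5  : 0 22 5
SWAP    : 0 5 22
SUB     : 0 -17
MUL     : 0
POP     : (empty)
PUSH 2  : 2
STORE 2 : (empty)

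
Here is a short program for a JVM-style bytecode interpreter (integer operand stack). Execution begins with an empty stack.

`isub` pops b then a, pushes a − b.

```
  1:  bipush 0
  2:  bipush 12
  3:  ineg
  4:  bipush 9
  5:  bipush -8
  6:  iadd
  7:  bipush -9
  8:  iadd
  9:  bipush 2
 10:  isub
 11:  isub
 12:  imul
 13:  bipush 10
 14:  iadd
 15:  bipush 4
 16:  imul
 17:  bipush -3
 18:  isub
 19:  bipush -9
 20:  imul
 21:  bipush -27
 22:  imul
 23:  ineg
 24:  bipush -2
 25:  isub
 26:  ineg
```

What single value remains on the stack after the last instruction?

10447

bipush 0   → [0]
bipush 12  → [0, 12]
ineg       → [0, -12]
bipush 9   → [0, -12, 9]
bipush -8  → [0, -12, 9, -8]
iadd       → [0, -12, 1]
bipush -9  → [0, -12, 1, -9]
iadd       → [0, -12, -8]
bipush 2   → [0, -12, -8, 2]
isub       → [0, -12, -10]
isub       → [0, -2]
imul       → [0]
bipush 10  → [0, 10]
iadd       → [10]
bipush 4   → [10, 4]
imul       → [40]
bipush -3  → [40, -3]
isub       → [43]
bipush -9  → [43, -9]
imul       → [-387]
bipush -27 → [-387, -27]
imul       → [10449]
ineg       → [-10449]
bipush -2  → [-10449, -2]
isub       → [-10447]
ineg       → [10447]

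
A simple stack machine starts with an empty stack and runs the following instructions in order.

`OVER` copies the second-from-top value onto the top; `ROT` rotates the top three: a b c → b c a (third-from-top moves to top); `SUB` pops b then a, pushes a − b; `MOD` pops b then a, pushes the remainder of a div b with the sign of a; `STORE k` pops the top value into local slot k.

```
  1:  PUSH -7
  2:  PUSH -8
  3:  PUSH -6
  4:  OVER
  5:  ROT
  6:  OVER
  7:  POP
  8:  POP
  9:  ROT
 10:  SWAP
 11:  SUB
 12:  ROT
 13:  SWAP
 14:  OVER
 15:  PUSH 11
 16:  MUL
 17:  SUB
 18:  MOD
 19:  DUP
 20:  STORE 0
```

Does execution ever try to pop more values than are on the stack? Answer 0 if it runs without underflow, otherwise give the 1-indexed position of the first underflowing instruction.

PUSH -7 → [-7]
PUSH -8 → [-7, -8]
PUSH -6 → [-7, -8, -6]
OVER    → [-7, -8, -6, -8]
ROT     → [-7, -6, -8, -8]
OVER    → [-7, -6, -8, -8, -8]
POP     → [-7, -6, -8, -8]
POP     → [-7, -6, -8]
ROT     → [-6, -8, -7]
SWAP    → [-6, -7, -8]
SUB     → [-6, 1]
ROT  — needs 3 operands, stack has 2 → underflow

12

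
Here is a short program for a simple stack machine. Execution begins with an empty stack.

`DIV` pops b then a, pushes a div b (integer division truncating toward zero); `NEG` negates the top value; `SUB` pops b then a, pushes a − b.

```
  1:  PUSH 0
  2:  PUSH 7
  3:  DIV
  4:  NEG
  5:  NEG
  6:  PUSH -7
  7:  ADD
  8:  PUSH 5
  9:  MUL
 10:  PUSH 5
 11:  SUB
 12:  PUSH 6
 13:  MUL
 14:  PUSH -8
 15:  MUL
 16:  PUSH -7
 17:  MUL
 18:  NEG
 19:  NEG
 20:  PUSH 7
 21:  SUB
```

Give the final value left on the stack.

-13447

PUSH 0  : [0]
PUSH 7  : [0, 7]
DIV     : [0]
NEG     : [0]
NEG     : [0]
PUSH -7 : [0, -7]
ADD     : [-7]
PUSH 5  : [-7, 5]
MUL     : [-35]
PUSH 5  : [-35, 5]
SUB     : [-40]
PUSH 6  : [-40, 6]
MUL     : [-240]
PUSH -8 : [-240, -8]
MUL     : [1920]
PUSH -7 : [1920, -7]
MUL     : [-13440]
NEG     : [13440]
NEG     : [-13440]
PUSH 7  : [-13440, 7]
SUB     : [-13447]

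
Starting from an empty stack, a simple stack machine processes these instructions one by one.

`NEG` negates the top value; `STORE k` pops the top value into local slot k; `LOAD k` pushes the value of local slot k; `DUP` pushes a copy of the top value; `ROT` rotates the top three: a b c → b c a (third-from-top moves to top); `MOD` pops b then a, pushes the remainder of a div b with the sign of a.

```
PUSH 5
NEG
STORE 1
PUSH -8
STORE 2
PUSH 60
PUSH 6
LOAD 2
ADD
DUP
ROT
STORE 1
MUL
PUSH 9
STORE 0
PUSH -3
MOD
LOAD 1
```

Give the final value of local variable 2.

-8

PUSH 5   5
NEG      -5
STORE 1  (empty)
PUSH -8  -8
STORE 2  (empty)
PUSH 60  60
PUSH 6   60 6
LOAD 2   60 6 -8
ADD      60 -2
DUP      60 -2 -2
ROT      -2 -2 60
STORE 1  -2 -2
MUL      4
PUSH 9   4 9
STORE 0  4
PUSH -3  4 -3
MOD      1
LOAD 1   1 60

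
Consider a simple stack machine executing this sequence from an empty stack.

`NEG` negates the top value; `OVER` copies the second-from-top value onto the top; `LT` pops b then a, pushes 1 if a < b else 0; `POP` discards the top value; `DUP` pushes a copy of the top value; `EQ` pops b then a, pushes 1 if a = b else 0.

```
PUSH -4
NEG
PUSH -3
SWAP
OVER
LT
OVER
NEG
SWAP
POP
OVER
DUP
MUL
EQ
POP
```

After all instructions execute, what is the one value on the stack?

PUSH -4 → -4
NEG     → 4
PUSH -3 → 4 -3
SWAP    → -3 4
OVER    → -3 4 -3
LT      → -3 0
OVER    → -3 0 -3
NEG     → -3 0 3
SWAP    → -3 3 0
POP     → -3 3
OVER    → -3 3 -3
DUP     → -3 3 -3 -3
MUL     → -3 3 9
EQ      → -3 0
POP     → -3

-3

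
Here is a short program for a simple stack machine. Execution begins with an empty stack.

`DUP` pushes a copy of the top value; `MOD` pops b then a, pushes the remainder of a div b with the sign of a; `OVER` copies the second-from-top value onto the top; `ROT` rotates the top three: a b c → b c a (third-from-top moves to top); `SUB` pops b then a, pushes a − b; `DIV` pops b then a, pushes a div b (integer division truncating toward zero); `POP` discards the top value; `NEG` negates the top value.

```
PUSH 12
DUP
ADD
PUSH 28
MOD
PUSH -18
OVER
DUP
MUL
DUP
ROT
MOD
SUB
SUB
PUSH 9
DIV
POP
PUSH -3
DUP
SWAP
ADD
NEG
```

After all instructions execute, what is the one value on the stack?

PUSH 12  : 12
DUP      : 12 12
ADD      : 24
PUSH 28  : 24 28
MOD      : 24
PUSH -18 : 24 -18
OVER     : 24 -18 24
DUP      : 24 -18 24 24
MUL      : 24 -18 576
DUP      : 24 -18 576 576
ROT      : 24 576 576 -18
MOD      : 24 576 0
SUB      : 24 576
SUB      : -552
PUSH 9   : -552 9
DIV      : -61
POP      : (empty)
PUSH -3  : -3
DUP      : -3 -3
SWAP     : -3 -3
ADD      : -6
NEG      : 6

6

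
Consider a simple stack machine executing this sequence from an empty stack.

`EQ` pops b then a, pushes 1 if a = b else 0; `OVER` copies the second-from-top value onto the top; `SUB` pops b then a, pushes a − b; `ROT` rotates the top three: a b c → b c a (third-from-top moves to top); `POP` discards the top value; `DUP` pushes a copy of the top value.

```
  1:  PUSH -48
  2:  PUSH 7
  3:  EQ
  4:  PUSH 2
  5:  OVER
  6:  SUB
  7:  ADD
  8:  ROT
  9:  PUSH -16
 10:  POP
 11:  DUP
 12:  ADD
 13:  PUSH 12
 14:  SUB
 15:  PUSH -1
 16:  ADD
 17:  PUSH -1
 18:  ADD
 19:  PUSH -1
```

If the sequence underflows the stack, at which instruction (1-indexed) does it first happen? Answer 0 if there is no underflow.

8

PUSH -48 : -48
PUSH 7   : -48 7
EQ       : 0
PUSH 2   : 0 2
OVER     : 0 2 0
SUB      : 0 2
ADD      : 2
ROT  — needs 3 operands, stack has 1 → underflow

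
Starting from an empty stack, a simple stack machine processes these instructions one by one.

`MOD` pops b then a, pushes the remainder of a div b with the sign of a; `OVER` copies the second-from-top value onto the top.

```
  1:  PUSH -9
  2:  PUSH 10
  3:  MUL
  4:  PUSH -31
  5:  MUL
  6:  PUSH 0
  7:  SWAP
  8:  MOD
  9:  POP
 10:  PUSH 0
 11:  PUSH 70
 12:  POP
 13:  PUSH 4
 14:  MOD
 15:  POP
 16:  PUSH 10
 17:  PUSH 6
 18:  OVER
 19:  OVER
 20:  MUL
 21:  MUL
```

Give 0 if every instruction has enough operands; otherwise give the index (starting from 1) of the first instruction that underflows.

0

PUSH -9  → -9
PUSH 10  → -9 10
MUL      → -90
PUSH -31 → -90 -31
MUL      → 2790
PUSH 0   → 2790 0
SWAP     → 0 2790
MOD      → 0
POP      → (empty)
PUSH 0   → 0
PUSH 70  → 0 70
POP      → 0
PUSH 4   → 0 4
MOD      → 0
POP      → (empty)
PUSH 10  → 10
PUSH 6   → 10 6
OVER     → 10 6 10
OVER     → 10 6 10 6
MUL      → 10 6 60
MUL      → 10 360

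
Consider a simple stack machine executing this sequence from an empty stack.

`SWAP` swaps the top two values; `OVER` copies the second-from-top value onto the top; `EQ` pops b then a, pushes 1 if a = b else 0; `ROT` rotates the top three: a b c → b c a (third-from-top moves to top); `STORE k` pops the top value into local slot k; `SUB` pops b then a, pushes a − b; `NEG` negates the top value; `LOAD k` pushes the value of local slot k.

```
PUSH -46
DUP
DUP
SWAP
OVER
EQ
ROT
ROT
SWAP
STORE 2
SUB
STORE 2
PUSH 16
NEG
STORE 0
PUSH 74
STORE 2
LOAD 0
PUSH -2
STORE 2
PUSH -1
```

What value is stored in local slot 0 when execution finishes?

-16

PUSH -46 → -46
DUP      → -46 -46
DUP      → -46 -46 -46
SWAP     → -46 -46 -46
OVER     → -46 -46 -46 -46
EQ       → -46 -46 1
ROT      → -46 1 -46
ROT      → 1 -46 -46
SWAP     → 1 -46 -46
STORE 2  → 1 -46
SUB      → 47
STORE 2  → (empty)
PUSH 16  → 16
NEG      → -16
STORE 0  → (empty)
PUSH 74  → 74
STORE 2  → (empty)
LOAD 0   → -16
PUSH -2  → -16 -2
STORE 2  → -16
PUSH -1  → -16 -1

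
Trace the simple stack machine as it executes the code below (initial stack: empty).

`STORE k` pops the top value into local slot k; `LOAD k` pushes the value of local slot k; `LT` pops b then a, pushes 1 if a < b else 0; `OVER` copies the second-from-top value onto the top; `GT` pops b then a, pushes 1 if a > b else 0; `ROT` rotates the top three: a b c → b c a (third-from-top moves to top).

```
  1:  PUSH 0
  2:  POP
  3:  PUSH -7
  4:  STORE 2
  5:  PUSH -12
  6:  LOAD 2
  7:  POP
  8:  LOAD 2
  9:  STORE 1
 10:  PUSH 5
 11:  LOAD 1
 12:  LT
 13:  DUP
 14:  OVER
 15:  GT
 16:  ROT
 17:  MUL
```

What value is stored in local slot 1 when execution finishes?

-7

PUSH 0   : 0
POP      : (empty)
PUSH -7  : -7
STORE 2  : (empty)
PUSH -12 : -12
LOAD 2   : -12 -7
POP      : -12
LOAD 2   : -12 -7
STORE 1  : -12
PUSH 5   : -12 5
LOAD 1   : -12 5 -7
LT       : -12 0
DUP      : -12 0 0
OVER     : -12 0 0 0
GT       : -12 0 0
ROT      : 0 0 -12
MUL      : 0 0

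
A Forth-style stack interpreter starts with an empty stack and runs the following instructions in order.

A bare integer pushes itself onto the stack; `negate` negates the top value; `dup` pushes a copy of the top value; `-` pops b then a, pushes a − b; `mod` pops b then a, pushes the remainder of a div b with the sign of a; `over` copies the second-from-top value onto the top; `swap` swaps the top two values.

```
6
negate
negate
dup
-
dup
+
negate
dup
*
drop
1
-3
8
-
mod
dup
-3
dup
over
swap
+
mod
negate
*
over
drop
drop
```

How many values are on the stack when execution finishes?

6      → 6
negate → -6
negate → 6
dup    → 6 6
-      → 0
dup    → 0 0
+      → 0
negate → 0
dup    → 0 0
*      → 0
drop   → (empty)
1      → 1
-3     → 1 -3
8      → 1 -3 8
-      → 1 -11
mod    → 1
dup    → 1 1
-3     → 1 1 -3
dup    → 1 1 -3 -3
over   → 1 1 -3 -3 -3
swap   → 1 1 -3 -3 -3
+      → 1 1 -3 -6
mod    → 1 1 -3
negate → 1 1 3
*      → 1 3
over   → 1 3 1
drop   → 1 3
drop   → 1

1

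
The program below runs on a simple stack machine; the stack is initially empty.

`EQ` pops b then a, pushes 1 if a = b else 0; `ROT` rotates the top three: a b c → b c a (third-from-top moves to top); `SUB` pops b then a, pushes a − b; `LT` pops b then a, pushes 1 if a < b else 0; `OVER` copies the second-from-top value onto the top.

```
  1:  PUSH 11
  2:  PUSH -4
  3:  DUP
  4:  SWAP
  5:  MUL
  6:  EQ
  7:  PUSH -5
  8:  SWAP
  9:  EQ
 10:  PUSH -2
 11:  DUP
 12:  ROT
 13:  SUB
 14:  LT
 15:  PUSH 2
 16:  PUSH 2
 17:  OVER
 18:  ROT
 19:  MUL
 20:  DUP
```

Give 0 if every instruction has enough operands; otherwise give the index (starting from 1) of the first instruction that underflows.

0

PUSH 11  11
PUSH -4  11 -4
DUP      11 -4 -4
SWAP     11 -4 -4
MUL      11 16
EQ       0
PUSH -5  0 -5
SWAP     -5 0
EQ       0
PUSH -2  0 -2
DUP      0 -2 -2
ROT      -2 -2 0
SUB      -2 -2
LT       0
PUSH 2   0 2
PUSH 2   0 2 2
OVER     0 2 2 2
ROT      0 2 2 2
MUL      0 2 4
DUP      0 2 4 4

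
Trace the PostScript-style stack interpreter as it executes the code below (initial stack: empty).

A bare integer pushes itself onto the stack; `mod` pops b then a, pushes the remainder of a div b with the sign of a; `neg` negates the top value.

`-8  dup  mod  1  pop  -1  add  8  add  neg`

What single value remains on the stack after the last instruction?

-8  → [-8]
dup → [-8, -8]
mod → [0]
1   → [0, 1]
pop → [0]
-1  → [0, -1]
add → [-1]
8   → [-1, 8]
add → [7]
neg → [-7]

-7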